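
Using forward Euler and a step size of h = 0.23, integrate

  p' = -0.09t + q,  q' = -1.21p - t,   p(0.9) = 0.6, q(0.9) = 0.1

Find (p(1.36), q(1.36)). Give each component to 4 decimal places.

0.5180, -0.7021

Euler on (p,q): p_{n+1} = p_n + h·p', q_{n+1} = q_n + h·q'.
0.900000: (0.600000, 0.100000); f=(0.019000, -1.626000) → (0.604370, -0.273980)
1.130000: (0.604370, -0.273980); f=(-0.375680, -1.861288) → (0.517964, -0.702076)
(p(1.36), q(1.36)) ≈ (0.5180, -0.7021)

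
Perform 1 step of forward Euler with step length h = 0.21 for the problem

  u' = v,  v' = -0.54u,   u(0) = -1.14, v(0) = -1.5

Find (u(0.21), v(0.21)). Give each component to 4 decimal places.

-1.4550, -1.3707

Euler on (u,v): u_{n+1} = u_n + h·u', v_{n+1} = v_n + h·v'.
0.000000: (-1.140000, -1.500000); f=(-1.500000, 0.615600) → (-1.455000, -1.370724)
(u(0.21), v(0.21)) ≈ (-1.4550, -1.3707)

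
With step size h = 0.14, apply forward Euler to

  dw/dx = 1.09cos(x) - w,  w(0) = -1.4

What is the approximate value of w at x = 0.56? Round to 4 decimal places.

-0.2915

Euler: w_{n+1} = w_n + h·f(x_n, w_n).
x=0.000000, w=-1.400000: f=2.490000 → w ← -1.400000 + 0.14·2.490000 = -1.051400
x=0.140000, w=-1.051400: f=2.130735 → w ← -1.051400 + 0.14·2.130735 = -0.753097
x=0.280000, w=-0.753097: f=1.800647 → w ← -0.753097 + 0.14·1.800647 = -0.501006
x=0.420000, w=-0.501006: f=1.496273 → w ← -0.501006 + 0.14·1.496273 = -0.291528
w(0.56) ≈ -0.2915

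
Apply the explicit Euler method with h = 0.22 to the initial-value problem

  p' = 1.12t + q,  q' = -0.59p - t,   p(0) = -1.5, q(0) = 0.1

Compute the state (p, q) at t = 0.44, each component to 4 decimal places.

-1.3590, 0.4381

Euler on (p,q): p_{n+1} = p_n + h·p', q_{n+1} = q_n + h·q'.
0.000000: (-1.500000, 0.100000); f=(0.100000, 0.885000) → (-1.478000, 0.294700)
0.220000: (-1.478000, 0.294700); f=(0.541100, 0.652020) → (-1.358958, 0.438144)
(p(0.44), q(0.44)) ≈ (-1.3590, 0.4381)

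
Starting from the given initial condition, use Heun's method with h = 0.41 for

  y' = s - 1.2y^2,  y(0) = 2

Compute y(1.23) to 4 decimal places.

Heun: k1 = f(s_n, y_n); k2 = f(s_n + h, y_n + h·k1); y_{n+1} = y_n + (h/2)·(k1 + k2).
s=0.000000, y=2.000000:
  k1 = f(0.000000, 2.000000) = -4.800000
  k2 = f(0.410000, 0.032000) = 0.408771
  y ← 2.000000 + (0.41/2)·(-4.800000 + 0.408771) = 1.099798
s=0.410000, y=1.099798:
  k1 = f(0.410000, 1.099798) = -1.041467
  k2 = f(0.820000, 0.672797) = 0.276814
  y ← 1.099798 + (0.41/2)·(-1.041467 + 0.276814) = 0.943044
s=0.820000, y=0.943044:
  k1 = f(0.820000, 0.943044) = -0.247199
  k2 = f(1.230000, 0.841693) = 0.379864
  y ← 0.943044 + (0.41/2)·(-0.247199 + 0.379864) = 0.970241
y(1.23) ≈ 0.9702

0.9702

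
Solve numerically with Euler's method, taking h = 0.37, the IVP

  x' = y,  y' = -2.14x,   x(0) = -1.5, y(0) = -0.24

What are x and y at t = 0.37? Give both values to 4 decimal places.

Euler on (x,y): x_{n+1} = x_n + h·x', y_{n+1} = y_n + h·y'.
0.000000: (-1.500000, -0.240000); f=(-0.240000, 3.210000) → (-1.588800, 0.947700)
(x(0.37), y(0.37)) ≈ (-1.5888, 0.9477)

-1.5888, 0.9477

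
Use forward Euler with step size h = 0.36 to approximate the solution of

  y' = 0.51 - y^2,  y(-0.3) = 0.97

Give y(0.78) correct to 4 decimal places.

Euler: y_{n+1} = y_n + h·f(s_n, y_n).
s=-0.300000, y=0.970000: f=-0.430900 → y ← 0.970000 + 0.36·(-0.430900) = 0.814876
s=0.060000, y=0.814876: f=-0.154023 → y ← 0.814876 + 0.36·(-0.154023) = 0.759428
s=0.420000, y=0.759428: f=-0.066731 → y ← 0.759428 + 0.36·(-0.066731) = 0.735405
y(0.78) ≈ 0.7354

0.7354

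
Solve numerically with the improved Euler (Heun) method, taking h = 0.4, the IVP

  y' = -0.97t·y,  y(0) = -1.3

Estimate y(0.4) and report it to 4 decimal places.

-1.1991

Heun: k1 = f(t_n, y_n); k2 = f(t_n + h, y_n + h·k1); y_{n+1} = y_n + (h/2)·(k1 + k2).
t=0.000000, y=-1.300000:
  k1 = f(0.000000, -1.300000) = 0.000000
  k2 = f(0.400000, -1.300000) = 0.504400
  y ← -1.300000 + (0.4/2)·(0.000000 + 0.504400) = -1.199120
y(0.4) ≈ -1.1991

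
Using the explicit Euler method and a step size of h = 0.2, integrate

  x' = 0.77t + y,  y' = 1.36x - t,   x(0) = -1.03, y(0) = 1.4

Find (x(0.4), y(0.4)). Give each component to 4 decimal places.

-0.4952, 0.8758

Euler on (x,y): x_{n+1} = x_n + h·x', y_{n+1} = y_n + h·y'.
0.000000: (-1.030000, 1.400000); f=(1.400000, -1.400800) → (-0.750000, 1.119840)
0.200000: (-0.750000, 1.119840); f=(1.273840, -1.220000) → (-0.495232, 0.875840)
(x(0.4), y(0.4)) ≈ (-0.4952, 0.8758)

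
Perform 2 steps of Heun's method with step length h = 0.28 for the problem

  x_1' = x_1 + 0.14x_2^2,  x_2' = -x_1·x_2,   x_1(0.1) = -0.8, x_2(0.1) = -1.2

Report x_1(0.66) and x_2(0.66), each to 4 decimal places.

Heun on (x_1,x_2): k1 = f(t_n, state_n); k2 = f(t_n + h, state_n + h·k1); state_{n+1} = state_n + (h/2)·(k1 + k2).
0.100000: (-0.800000, -1.200000)
  k1 = (-0.598400, -0.960000)
  predictor → (-0.967552, -1.468800)
  k2 = (-0.665520, -1.421140)
  → (-0.976949, -1.533360)
0.380000: (-0.976949, -1.533360)
  k1 = (-0.647782, -1.498014)
  predictor → (-1.158328, -1.952804)
  k2 = (-0.624446, -2.261986)
  → (-1.155061, -2.059760)
(x_1(0.66), x_2(0.66)) ≈ (-1.1551, -2.0598)

-1.1551, -2.0598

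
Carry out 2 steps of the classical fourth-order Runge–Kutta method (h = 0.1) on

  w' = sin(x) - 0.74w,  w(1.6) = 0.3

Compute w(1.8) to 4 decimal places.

0.4427

RK4: k1 = f(x_n, w_n); k2 = f(x_n + h/2, w_n + (h/2)·k1); k3 = f(x_n + h/2, w_n + (h/2)·k2); k4 = f(x_n + h, w_n + h·k3); w_{n+1} = w_n + (h/6)·(k1 + 2k2 + 2k3 + k4).
x=1.600000, w=0.300000:
  k1 = f(1.600000, 0.300000) = 0.777574
  k2 = f(1.650000, 0.338879) = 0.746095
  k3 = f(1.650000, 0.337305) = 0.747260
  k4 = f(1.700000, 0.374726) = 0.714368
  w ← 0.300000 + (0.1/6)·(k1 + 2k2 + 2k3 + k4) = 0.374644
x=1.700000, w=0.374644:
  k1 = f(1.700000, 0.374644) = 0.714428
  k2 = f(1.750000, 0.410366) = 0.680315
  k3 = f(1.750000, 0.408660) = 0.681578
  k4 = f(1.800000, 0.442802) = 0.646174
  w ← 0.374644 + (0.1/6)·(k1 + 2k2 + 2k3 + k4) = 0.442717
w(1.8) ≈ 0.4427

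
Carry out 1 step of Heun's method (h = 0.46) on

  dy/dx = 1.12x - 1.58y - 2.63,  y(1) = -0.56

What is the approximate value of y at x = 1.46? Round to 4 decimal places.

Heun: k1 = f(x_n, y_n); k2 = f(x_n + h, y_n + h·k1); y_{n+1} = y_n + (h/2)·(k1 + k2).
x=1.000000, y=-0.560000:
  k1 = f(1.000000, -0.560000) = -0.625200
  k2 = f(1.460000, -0.847592) = 0.344395
  y ← -0.560000 + (0.46/2)·(-0.625200 + 0.344395) = -0.624585
y(1.46) ≈ -0.6246

-0.6246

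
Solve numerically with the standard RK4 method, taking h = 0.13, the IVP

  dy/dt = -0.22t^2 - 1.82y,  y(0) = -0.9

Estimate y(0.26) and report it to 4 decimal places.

-0.5619

RK4: k1 = f(t_n, y_n); k2 = f(t_n + h/2, y_n + (h/2)·k1); k3 = f(t_n + h/2, y_n + (h/2)·k2); k4 = f(t_n + h, y_n + h·k3); y_{n+1} = y_n + (h/6)·(k1 + 2k2 + 2k3 + k4).
t=0.000000, y=-0.900000:
  k1 = f(0.000000, -0.900000) = 1.638000
  k2 = f(0.065000, -0.793530) = 1.443295
  k3 = f(0.065000, -0.806186) = 1.466329
  k4 = f(0.130000, -0.709377) = 1.287349
  y ← -0.900000 + (0.13/6)·(k1 + 2k2 + 2k3 + k4) = -0.710534
t=0.130000, y=-0.710534:
  k1 = f(0.130000, -0.710534) = 1.289453
  k2 = f(0.195000, -0.626719) = 1.132264
  k3 = f(0.195000, -0.636937) = 1.150859
  k4 = f(0.260000, -0.560922) = 1.006006
  y ← -0.710534 + (0.13/6)·(k1 + 2k2 + 2k3 + k4) = -0.561863
y(0.26) ≈ -0.5619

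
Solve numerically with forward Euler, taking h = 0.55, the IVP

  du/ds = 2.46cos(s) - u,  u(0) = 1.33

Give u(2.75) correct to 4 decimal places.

-0.5350

Euler: u_{n+1} = u_n + h·f(s_n, u_n).
s=0.000000, u=1.330000: f=1.130000 → u ← 1.330000 + 0.55·1.130000 = 1.951500
s=0.550000, u=1.951500: f=0.145710 → u ← 1.951500 + 0.55·0.145710 = 2.031641
s=1.100000, u=2.031641: f=-0.915794 → u ← 2.031641 + 0.55·(-0.915794) = 1.527954
s=1.650000, u=1.527954: f=-1.722591 → u ← 1.527954 + 0.55·(-1.722591) = 0.580529
s=2.200000, u=0.580529: f=-2.028241 → u ← 0.580529 + 0.55·(-2.028241) = -0.535004
u(2.75) ≈ -0.5350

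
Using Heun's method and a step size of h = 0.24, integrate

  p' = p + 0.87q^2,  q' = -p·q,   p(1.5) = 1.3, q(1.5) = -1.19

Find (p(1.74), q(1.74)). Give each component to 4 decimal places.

1.9027, -0.8169

Heun on (p,q): k1 = f(x_n, state_n); k2 = f(x_n + h, state_n + h·k1); state_{n+1} = state_n + (h/2)·(k1 + k2).
1.500000: (1.300000, -1.190000)
  k1 = (2.532007, 1.547000)
  predictor → (1.907682, -0.818720)
  k2 = (2.490845, 1.561857)
  → (1.902742, -0.816937)
(p(1.74), q(1.74)) ≈ (1.9027, -0.8169)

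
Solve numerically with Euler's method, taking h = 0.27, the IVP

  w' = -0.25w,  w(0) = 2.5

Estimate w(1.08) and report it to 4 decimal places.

1.8903

Euler: w_{n+1} = w_n + h·f(x_n, w_n).
x=0.000000, w=2.500000: f=-0.625000 → w ← 2.500000 + 0.27·(-0.625000) = 2.331250
x=0.270000, w=2.331250: f=-0.582812 → w ← 2.331250 + 0.27·(-0.582812) = 2.173891
x=0.540000, w=2.173891: f=-0.543473 → w ← 2.173891 + 0.27·(-0.543473) = 2.027153
x=0.810000, w=2.027153: f=-0.506788 → w ← 2.027153 + 0.27·(-0.506788) = 1.890320
w(1.08) ≈ 1.8903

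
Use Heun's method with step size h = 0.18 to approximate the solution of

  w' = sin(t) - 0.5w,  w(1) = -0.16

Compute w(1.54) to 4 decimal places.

0.3246

Heun: k1 = f(t_n, w_n); k2 = f(t_n + h, w_n + h·k1); w_{n+1} = w_n + (h/2)·(k1 + k2).
t=1.000000, w=-0.160000:
  k1 = f(1.000000, -0.160000) = 0.921471
  k2 = f(1.180000, 0.005865) = 0.921674
  w ← -0.160000 + (0.18/2)·(0.921471 + 0.921674) = 0.005883
t=1.180000, w=0.005883:
  k1 = f(1.180000, 0.005883) = 0.921665
  k2 = f(1.360000, 0.171783) = 0.891973
  w ← 0.005883 + (0.18/2)·(0.921665 + 0.891973) = 0.169110
t=1.360000, w=0.169110:
  k1 = f(1.360000, 0.169110) = 0.893309
  k2 = f(1.540000, 0.329906) = 0.834573
  w ← 0.169110 + (0.18/2)·(0.893309 + 0.834573) = 0.324620
w(1.54) ≈ 0.3246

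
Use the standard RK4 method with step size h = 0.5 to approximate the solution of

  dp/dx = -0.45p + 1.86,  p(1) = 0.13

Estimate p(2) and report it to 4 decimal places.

1.5807

RK4: k1 = f(x_n, p_n); k2 = f(x_n + h/2, p_n + (h/2)·k1); k3 = f(x_n + h/2, p_n + (h/2)·k2); k4 = f(x_n + h, p_n + h·k3); p_{n+1} = p_n + (h/6)·(k1 + 2k2 + 2k3 + k4).
x=1.000000, p=0.130000:
  k1 = f(1.000000, 0.130000) = 1.801500
  k2 = f(1.250000, 0.580375) = 1.598831
  k3 = f(1.250000, 0.529708) = 1.621631
  k4 = f(1.500000, 0.940816) = 1.436633
  p ← 0.130000 + (0.5/6)·(k1 + 2k2 + 2k3 + k4) = 0.936588
x=1.500000, p=0.936588:
  k1 = f(1.500000, 0.936588) = 1.438535
  k2 = f(1.750000, 1.296222) = 1.276700
  k3 = f(1.750000, 1.255763) = 1.294907
  k4 = f(2.000000, 1.584041) = 1.147181
  p ← 0.936588 + (0.5/6)·(k1 + 2k2 + 2k3 + k4) = 1.580666
p(2) ≈ 1.5807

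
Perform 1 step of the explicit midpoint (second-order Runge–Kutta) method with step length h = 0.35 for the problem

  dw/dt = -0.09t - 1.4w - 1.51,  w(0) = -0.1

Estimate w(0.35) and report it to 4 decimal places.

-0.4675

Midpoint: k1 = f(t_n, w_n); k2 = f(t_n + h/2, w_n + (h/2)·k1); w_{n+1} = w_n + h·k2.
t=0.000000, w=-0.100000:
  k1 = f(0.000000, -0.100000) = -1.370000
  k2 = f(0.175000, -0.339750) = -1.050100
  w ← -0.100000 + 0.35·(-1.050100) = -0.467535
w(0.35) ≈ -0.4675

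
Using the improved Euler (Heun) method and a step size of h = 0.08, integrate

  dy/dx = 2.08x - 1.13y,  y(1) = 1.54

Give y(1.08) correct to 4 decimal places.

Heun: k1 = f(x_n, y_n); k2 = f(x_n + h, y_n + h·k1); y_{n+1} = y_n + (h/2)·(k1 + k2).
x=1.000000, y=1.540000:
  k1 = f(1.000000, 1.540000) = 0.339800
  k2 = f(1.080000, 1.567184) = 0.475482
  y ← 1.540000 + (0.08/2)·(0.339800 + 0.475482) = 1.572611
y(1.08) ≈ 1.5726

1.5726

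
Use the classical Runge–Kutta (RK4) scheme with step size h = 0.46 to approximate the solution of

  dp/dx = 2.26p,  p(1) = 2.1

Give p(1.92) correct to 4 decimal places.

RK4: k1 = f(x_n, p_n); k2 = f(x_n + h/2, p_n + (h/2)·k1); k3 = f(x_n + h/2, p_n + (h/2)·k2); k4 = f(x_n + h, p_n + h·k3); p_{n+1} = p_n + (h/6)·(k1 + 2k2 + 2k3 + k4).
x=1.000000, p=2.100000:
  k1 = f(1.000000, 2.100000) = 4.746000
  k2 = f(1.230000, 3.191580) = 7.212971
  k3 = f(1.230000, 3.758983) = 8.495302
  k4 = f(1.460000, 6.007839) = 13.577716
  p ← 2.100000 + (0.46/6)·(k1 + 2k2 + 2k3 + k4) = 5.913420
x=1.460000, p=5.913420:
  k1 = f(1.460000, 5.913420) = 13.364329
  k2 = f(1.690000, 8.987216) = 20.311108
  k3 = f(1.690000, 10.584975) = 23.922043
  k4 = f(1.920000, 16.917560) = 38.233686
  p ← 5.913420 + (0.46/6)·(k1 + 2k2 + 2k3 + k4) = 16.651684
p(1.92) ≈ 16.6517

16.6517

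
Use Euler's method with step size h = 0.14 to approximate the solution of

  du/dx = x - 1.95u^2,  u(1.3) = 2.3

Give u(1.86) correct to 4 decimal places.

Euler: u_{n+1} = u_n + h·f(x_n, u_n).
x=1.300000, u=2.300000: f=-9.015500 → u ← 2.300000 + 0.14·(-9.015500) = 1.037830
x=1.440000, u=1.037830: f=-0.660328 → u ← 1.037830 + 0.14·(-0.660328) = 0.945384
x=1.580000, u=0.945384: f=-0.162815 → u ← 0.945384 + 0.14·(-0.162815) = 0.922590
x=1.720000, u=0.922590: f=0.060214 → u ← 0.922590 + 0.14·0.060214 = 0.931020
u(1.86) ≈ 0.9310

0.9310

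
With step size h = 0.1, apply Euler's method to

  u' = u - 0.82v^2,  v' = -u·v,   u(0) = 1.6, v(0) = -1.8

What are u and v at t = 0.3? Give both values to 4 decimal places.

1.4663, -1.0988

Euler on (u,v): u_{n+1} = u_n + h·u', v_{n+1} = v_n + h·v'.
0.000000: (1.600000, -1.800000); f=(-1.056800, 2.880000) → (1.494320, -1.512000)
0.100000: (1.494320, -1.512000); f=(-0.380318, 2.259412) → (1.456288, -1.286059)
0.200000: (1.456288, -1.286059); f=(0.100051, 1.872872) → (1.466293, -1.098772)
(u(0.3), v(0.3)) ≈ (1.4663, -1.0988)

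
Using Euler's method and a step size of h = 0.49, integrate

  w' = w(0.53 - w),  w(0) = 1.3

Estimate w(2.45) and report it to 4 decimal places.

Euler: w_{n+1} = w_n + h·f(t_n, w_n).
t=0.000000, w=1.300000: f=-1.001000 → w ← 1.300000 + 0.49·(-1.001000) = 0.809510
t=0.490000, w=0.809510: f=-0.226266 → w ← 0.809510 + 0.49·(-0.226266) = 0.698640
t=0.980000, w=0.698640: f=-0.117818 → w ← 0.698640 + 0.49·(-0.117818) = 0.640909
t=1.470000, w=0.640909: f=-0.071082 → w ← 0.640909 + 0.49·(-0.071082) = 0.606078
t=1.960000, w=0.606078: f=-0.046109 → w ← 0.606078 + 0.49·(-0.046109) = 0.583485
w(2.45) ≈ 0.5835

0.5835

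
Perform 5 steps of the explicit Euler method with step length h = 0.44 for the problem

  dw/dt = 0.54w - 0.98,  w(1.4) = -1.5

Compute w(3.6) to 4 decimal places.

Euler: w_{n+1} = w_n + h·f(t_n, w_n).
t=1.400000, w=-1.500000: f=-1.790000 → w ← -1.500000 + 0.44·(-1.790000) = -2.287600
t=1.840000, w=-2.287600: f=-2.215304 → w ← -2.287600 + 0.44·(-2.215304) = -3.262334
t=2.280000, w=-3.262334: f=-2.741660 → w ← -3.262334 + 0.44·(-2.741660) = -4.468664
t=2.720000, w=-4.468664: f=-3.393079 → w ← -4.468664 + 0.44·(-3.393079) = -5.961619
t=3.160000, w=-5.961619: f=-4.199274 → w ← -5.961619 + 0.44·(-4.199274) = -7.809300
w(3.6) ≈ -7.8093

-7.8093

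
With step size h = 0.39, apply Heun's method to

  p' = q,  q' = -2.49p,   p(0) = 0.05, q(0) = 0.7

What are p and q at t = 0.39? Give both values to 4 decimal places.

0.3135, 0.5189

Heun on (p,q): k1 = f(t_n, state_n); k2 = f(t_n + h, state_n + h·k1); state_{n+1} = state_n + (h/2)·(k1 + k2).
0.000000: (0.050000, 0.700000)
  k1 = (0.700000, -0.124500)
  predictor → (0.323000, 0.651445)
  k2 = (0.651445, -0.804270)
  → (0.313532, 0.518890)
(p(0.39), q(0.39)) ≈ (0.3135, 0.5189)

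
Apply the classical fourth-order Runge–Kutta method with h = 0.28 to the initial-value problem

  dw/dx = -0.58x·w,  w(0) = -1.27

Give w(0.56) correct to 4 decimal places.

-1.1596

RK4: k1 = f(x_n, w_n); k2 = f(x_n + h/2, w_n + (h/2)·k1); k3 = f(x_n + h/2, w_n + (h/2)·k2); k4 = f(x_n + h, w_n + h·k3); w_{n+1} = w_n + (h/6)·(k1 + 2k2 + 2k3 + k4).
x=0.000000, w=-1.270000:
  k1 = f(0.000000, -1.270000) = 0.000000
  k2 = f(0.140000, -1.270000) = 0.103124
  k3 = f(0.140000, -1.255563) = 0.101952
  k4 = f(0.280000, -1.241454) = 0.201612
  w ← -1.270000 + (0.28/6)·(k1 + 2k2 + 2k3 + k4) = -1.241451
x=0.280000, w=-1.241451:
  k1 = f(0.280000, -1.241451) = 0.201612
  k2 = f(0.420000, -1.213225) = 0.295542
  k3 = f(0.420000, -1.200075) = 0.292338
  k4 = f(0.560000, -1.159596) = 0.376637
  w ← -1.241451 + (0.28/6)·(k1 + 2k2 + 2k3 + k4) = -1.159597
w(0.56) ≈ -1.1596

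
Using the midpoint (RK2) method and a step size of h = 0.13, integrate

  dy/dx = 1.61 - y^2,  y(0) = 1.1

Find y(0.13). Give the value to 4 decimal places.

1.1445

Midpoint: k1 = f(x_n, y_n); k2 = f(x_n + h/2, y_n + (h/2)·k1); y_{n+1} = y_n + h·k2.
x=0.000000, y=1.100000:
  k1 = f(0.000000, 1.100000) = 0.400000
  k2 = f(0.065000, 1.126000) = 0.342124
  y ← 1.100000 + 0.13·0.342124 = 1.144476
y(0.13) ≈ 1.1445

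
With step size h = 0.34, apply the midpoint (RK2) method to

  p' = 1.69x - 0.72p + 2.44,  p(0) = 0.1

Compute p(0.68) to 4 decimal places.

1.7072

Midpoint: k1 = f(x_n, p_n); k2 = f(x_n + h/2, p_n + (h/2)·k1); p_{n+1} = p_n + h·k2.
x=0.000000, p=0.100000:
  k1 = f(0.000000, 0.100000) = 2.368000
  k2 = f(0.170000, 0.502560) = 2.365457
  p ← 0.100000 + 0.34·2.365457 = 0.904255
x=0.340000, p=0.904255:
  k1 = f(0.340000, 0.904255) = 2.363536
  k2 = f(0.510000, 1.306056) = 2.361539
  p ← 0.904255 + 0.34·2.361539 = 1.707179
p(0.68) ≈ 1.7072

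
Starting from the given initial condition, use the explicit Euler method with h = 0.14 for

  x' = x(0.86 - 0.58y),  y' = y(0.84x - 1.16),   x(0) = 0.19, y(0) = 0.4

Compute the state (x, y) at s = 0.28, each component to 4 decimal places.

Euler on (x,y): x_{n+1} = x_n + h·x', y_{n+1} = y_n + h·y'.
0.000000: (0.190000, 0.400000); f=(0.119320, -0.400160) → (0.206705, 0.343978)
0.140000: (0.206705, 0.343978); f=(0.136527, -0.339288) → (0.225819, 0.296477)
(x(0.28), y(0.28)) ≈ (0.2258, 0.2965)

0.2258, 0.2965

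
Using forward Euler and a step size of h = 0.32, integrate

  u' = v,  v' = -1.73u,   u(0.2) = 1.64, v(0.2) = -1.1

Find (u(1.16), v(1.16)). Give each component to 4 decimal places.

Euler on (u,v): u_{n+1} = u_n + h·u', v_{n+1} = v_n + h·v'.
0.200000: (1.640000, -1.100000); f=(-1.100000, -2.837200) → (1.288000, -2.007904)
0.520000: (1.288000, -2.007904); f=(-2.007904, -2.228240) → (0.645471, -2.720941)
0.840000: (0.645471, -2.720941); f=(-2.720941, -1.116664) → (-0.225230, -3.078273)
(u(1.16), v(1.16)) ≈ (-0.2252, -3.0783)

-0.2252, -3.0783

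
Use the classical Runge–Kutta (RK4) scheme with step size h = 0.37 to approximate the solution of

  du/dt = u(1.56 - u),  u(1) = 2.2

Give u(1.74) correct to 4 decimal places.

1.7183

RK4: k1 = f(t_n, u_n); k2 = f(t_n + h/2, u_n + (h/2)·k1); k3 = f(t_n + h/2, u_n + (h/2)·k2); k4 = f(t_n + h, u_n + h·k3); u_{n+1} = u_n + (h/6)·(k1 + 2k2 + 2k3 + k4).
t=1.000000, u=2.200000:
  k1 = f(1.000000, 2.200000) = -1.408000
  k2 = f(1.185000, 1.939520) = -0.736087
  k3 = f(1.185000, 2.063824) = -1.039804
  k4 = f(1.370000, 1.815273) = -0.463389
  u ← 2.200000 + (0.37/6)·(k1 + 2k2 + 2k3 + k4) = 1.865571
t=1.370000, u=1.865571:
  k1 = f(1.370000, 1.865571) = -0.570065
  k2 = f(1.555000, 1.760109) = -0.352214
  k3 = f(1.555000, 1.800412) = -0.432840
  k4 = f(1.740000, 1.705420) = -0.248003
  u ← 1.865571 + (0.37/6)·(k1 + 2k2 + 2k3 + k4) = 1.718300
u(1.74) ≈ 1.7183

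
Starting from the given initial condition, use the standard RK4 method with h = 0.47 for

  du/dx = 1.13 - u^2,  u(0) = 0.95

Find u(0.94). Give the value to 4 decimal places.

RK4: k1 = f(x_n, u_n); k2 = f(x_n + h/2, u_n + (h/2)·k1); k3 = f(x_n + h/2, u_n + (h/2)·k2); k4 = f(x_n + h, u_n + h·k3); u_{n+1} = u_n + (h/6)·(k1 + 2k2 + 2k3 + k4).
x=0.000000, u=0.950000:
  k1 = f(0.000000, 0.950000) = 0.227500
  k2 = f(0.235000, 1.003462) = 0.123063
  k3 = f(0.235000, 0.978920) = 0.171716
  k4 = f(0.470000, 1.030707) = 0.067644
  u ← 0.950000 + (0.47/6)·(k1 + 2k2 + 2k3 + k4) = 1.019302
x=0.470000, u=1.019302:
  k1 = f(0.470000, 1.019302) = 0.091024
  k2 = f(0.705000, 1.040692) = 0.046959
  k3 = f(0.705000, 1.030337) = 0.068405
  k4 = f(0.940000, 1.051452) = 0.024448
  u ← 1.019302 + (0.47/6)·(k1 + 2k2 + 2k3 + k4) = 1.046421
u(0.94) ≈ 1.0464

1.0464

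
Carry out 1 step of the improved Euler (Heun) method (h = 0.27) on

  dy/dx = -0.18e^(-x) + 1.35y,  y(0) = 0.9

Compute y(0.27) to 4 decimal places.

1.2361

Heun: k1 = f(x_n, y_n); k2 = f(x_n + h, y_n + h·k1); y_{n+1} = y_n + (h/2)·(k1 + k2).
x=0.000000, y=0.900000:
  k1 = f(0.000000, 0.900000) = 1.035000
  k2 = f(0.270000, 1.179450) = 1.454849
  y ← 0.900000 + (0.27/2)·(1.035000 + 1.454849) = 1.236130
y(0.27) ≈ 1.2361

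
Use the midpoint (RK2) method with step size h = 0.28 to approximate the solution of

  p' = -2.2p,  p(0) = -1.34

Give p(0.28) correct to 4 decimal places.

-0.7688

Midpoint: k1 = f(x_n, p_n); k2 = f(x_n + h/2, p_n + (h/2)·k1); p_{n+1} = p_n + h·k2.
x=0.000000, p=-1.340000:
  k1 = f(0.000000, -1.340000) = 2.948000
  k2 = f(0.140000, -0.927280) = 2.040016
  p ← -1.340000 + 0.28·2.040016 = -0.768796
p(0.28) ≈ -0.7688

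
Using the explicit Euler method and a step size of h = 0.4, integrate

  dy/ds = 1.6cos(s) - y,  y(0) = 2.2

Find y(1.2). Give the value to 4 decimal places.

1.5052

Euler: y_{n+1} = y_n + h·f(s_n, y_n).
s=0.000000, y=2.200000: f=-0.600000 → y ← 2.200000 + 0.4·(-0.600000) = 1.960000
s=0.400000, y=1.960000: f=-0.486302 → y ← 1.960000 + 0.4·(-0.486302) = 1.765479
s=0.800000, y=1.765479: f=-0.650748 → y ← 1.765479 + 0.4·(-0.650748) = 1.505180
y(1.2) ≈ 1.5052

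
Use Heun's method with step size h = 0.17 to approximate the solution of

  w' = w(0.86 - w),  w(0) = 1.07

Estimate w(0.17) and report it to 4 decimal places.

Heun: k1 = f(s_n, w_n); k2 = f(s_n + h, w_n + h·k1); w_{n+1} = w_n + (h/2)·(k1 + k2).
s=0.000000, w=1.070000:
  k1 = f(0.000000, 1.070000) = -0.224700
  k2 = f(0.170000, 1.031801) = -0.177264
  w ← 1.070000 + (0.17/2)·(-0.224700 + (-0.177264)) = 1.035833
w(0.17) ≈ 1.0358

1.0358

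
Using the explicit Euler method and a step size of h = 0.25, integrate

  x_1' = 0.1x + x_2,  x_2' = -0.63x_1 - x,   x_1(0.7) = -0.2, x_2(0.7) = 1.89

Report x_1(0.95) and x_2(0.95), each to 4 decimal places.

0.2900, 1.7465

Euler on (x_1,x_2): x_1_{n+1} = x_1_n + h·x_1', x_2_{n+1} = x_2_n + h·x_2'.
0.700000: (-0.200000, 1.890000); f=(1.960000, -0.574000) → (0.290000, 1.746500)
(x_1(0.95), x_2(0.95)) ≈ (0.2900, 1.7465)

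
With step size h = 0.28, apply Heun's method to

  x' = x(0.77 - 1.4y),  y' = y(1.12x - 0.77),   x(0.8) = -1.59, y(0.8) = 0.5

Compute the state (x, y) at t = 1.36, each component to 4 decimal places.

Heun on (x,y): k1 = f(t_n, state_n); k2 = f(t_n + h, state_n + h·k1); state_{n+1} = state_n + (h/2)·(k1 + k2).
0.800000: (-1.590000, 0.500000)
  k1 = (-0.111300, -1.275400)
  predictor → (-1.621164, 0.142888)
  k2 = (-0.923993, -0.369466)
  → (-1.734941, 0.269719)
1.080000: (-1.734941, 0.269719)
  k1 = (-0.680780, -0.731783)
  predictor → (-1.925559, 0.064819)
  k2 = (-1.307942, -0.189702)
  → (-2.013362, 0.140711)
(x(1.36), y(1.36)) ≈ (-2.0134, 0.1407)

-2.0134, 0.1407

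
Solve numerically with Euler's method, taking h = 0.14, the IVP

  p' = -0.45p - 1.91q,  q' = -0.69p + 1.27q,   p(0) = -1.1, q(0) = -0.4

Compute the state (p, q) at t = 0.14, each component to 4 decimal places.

-0.9237, -0.3649

Euler on (p,q): p_{n+1} = p_n + h·p', q_{n+1} = q_n + h·q'.
0.000000: (-1.100000, -0.400000); f=(1.259000, 0.251000) → (-0.923740, -0.364860)
(p(0.14), q(0.14)) ≈ (-0.9237, -0.3649)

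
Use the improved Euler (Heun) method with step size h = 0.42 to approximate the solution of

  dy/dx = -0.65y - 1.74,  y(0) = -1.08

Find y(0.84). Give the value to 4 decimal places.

-1.7442

Heun: k1 = f(x_n, y_n); k2 = f(x_n + h, y_n + h·k1); y_{n+1} = y_n + (h/2)·(k1 + k2).
x=0.000000, y=-1.080000:
  k1 = f(0.000000, -1.080000) = -1.038000
  k2 = f(0.420000, -1.515960) = -0.754626
  y ← -1.080000 + (0.42/2)·(-1.038000 + (-0.754626)) = -1.456451
x=0.420000, y=-1.456451:
  k1 = f(0.420000, -1.456451) = -0.793307
  k2 = f(0.840000, -1.789640) = -0.576734
  y ← -1.456451 + (0.42/2)·(-0.793307 + (-0.576734)) = -1.744160
y(0.84) ≈ -1.7442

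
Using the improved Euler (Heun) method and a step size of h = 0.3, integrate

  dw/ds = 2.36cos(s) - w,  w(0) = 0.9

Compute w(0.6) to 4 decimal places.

1.4650

Heun: k1 = f(s_n, w_n); k2 = f(s_n + h, w_n + h·k1); w_{n+1} = w_n + (h/2)·(k1 + k2).
s=0.000000, w=0.900000:
  k1 = f(0.000000, 0.900000) = 1.460000
  k2 = f(0.300000, 1.338000) = 0.916594
  w ← 0.900000 + (0.3/2)·(1.460000 + 0.916594) = 1.256489
s=0.300000, w=1.256489:
  k1 = f(0.300000, 1.256489) = 0.998105
  k2 = f(0.600000, 1.555921) = 0.391871
  w ← 1.256489 + (0.3/2)·(0.998105 + 0.391871) = 1.464986
w(0.6) ≈ 1.4650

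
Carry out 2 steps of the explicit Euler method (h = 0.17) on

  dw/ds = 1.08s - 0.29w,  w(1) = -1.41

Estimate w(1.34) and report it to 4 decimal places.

-0.8850

Euler: w_{n+1} = w_n + h·f(s_n, w_n).
s=1.000000, w=-1.410000: f=1.488900 → w ← -1.410000 + 0.17·1.488900 = -1.156887
s=1.170000, w=-1.156887: f=1.599097 → w ← -1.156887 + 0.17·1.599097 = -0.885040
w(1.34) ≈ -0.8850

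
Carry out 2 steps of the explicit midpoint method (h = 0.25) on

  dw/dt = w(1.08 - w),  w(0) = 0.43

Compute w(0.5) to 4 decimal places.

0.5744

Midpoint: k1 = f(t_n, w_n); k2 = f(t_n + h/2, w_n + (h/2)·k1); w_{n+1} = w_n + h·k2.
t=0.000000, w=0.430000:
  k1 = f(0.000000, 0.430000) = 0.279500
  k2 = f(0.125000, 0.464938) = 0.285966
  w ← 0.430000 + 0.25·0.285966 = 0.501491
t=0.250000, w=0.501491:
  k1 = f(0.250000, 0.501491) = 0.290117
  k2 = f(0.375000, 0.537756) = 0.291595
  w ← 0.501491 + 0.25·0.291595 = 0.574390
w(0.5) ≈ 0.5744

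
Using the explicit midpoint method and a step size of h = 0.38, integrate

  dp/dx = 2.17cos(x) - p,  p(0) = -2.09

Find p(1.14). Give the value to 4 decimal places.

Midpoint: k1 = f(x_n, p_n); k2 = f(x_n + h/2, p_n + (h/2)·k1); p_{n+1} = p_n + h·k2.
x=0.000000, p=-2.090000:
  k1 = f(0.000000, -2.090000) = 4.260000
  k2 = f(0.190000, -1.280600) = 3.411549
  p ← -2.090000 + 0.38·3.411549 = -0.793611
x=0.380000, p=-0.793611:
  k1 = f(0.380000, -0.793611) = 2.808814
  k2 = f(0.570000, -0.259937) = 2.086862
  p ← -0.793611 + 0.38·2.086862 = -0.000604
x=0.760000, p=-0.000604:
  k1 = f(0.760000, -0.000604) = 1.573498
  k2 = f(0.950000, 0.298361) = 0.963891
  p ← -0.000604 + 0.38·0.963891 = 0.365675
p(1.14) ≈ 0.3657

0.3657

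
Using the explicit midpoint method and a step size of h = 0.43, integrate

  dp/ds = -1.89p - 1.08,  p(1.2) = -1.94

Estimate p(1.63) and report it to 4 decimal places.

Midpoint: k1 = f(s_n, p_n); k2 = f(s_n + h/2, p_n + (h/2)·k1); p_{n+1} = p_n + h·k2.
s=1.200000, p=-1.940000:
  k1 = f(1.200000, -1.940000) = 2.586600
  k2 = f(1.415000, -1.383881) = 1.535535
  p ← -1.940000 + 0.43·1.535535 = -1.279720
p(1.63) ≈ -1.2797

-1.2797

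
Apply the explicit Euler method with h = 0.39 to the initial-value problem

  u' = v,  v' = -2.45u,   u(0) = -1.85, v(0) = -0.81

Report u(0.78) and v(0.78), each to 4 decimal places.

-1.7924, 3.0272

Euler on (u,v): u_{n+1} = u_n + h·u', v_{n+1} = v_n + h·v'.
0.000000: (-1.850000, -0.810000); f=(-0.810000, 4.532500) → (-2.165900, 0.957675)
0.390000: (-2.165900, 0.957675); f=(0.957675, 5.306455) → (-1.792407, 3.027192)
(u(0.78), v(0.78)) ≈ (-1.7924, 3.0272)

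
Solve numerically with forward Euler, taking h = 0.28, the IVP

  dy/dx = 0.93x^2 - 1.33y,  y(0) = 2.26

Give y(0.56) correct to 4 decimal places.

Euler: y_{n+1} = y_n + h·f(x_n, y_n).
x=0.000000, y=2.260000: f=-3.005800 → y ← 2.260000 + 0.28·(-3.005800) = 1.418376
x=0.280000, y=1.418376: f=-1.813528 → y ← 1.418376 + 0.28·(-1.813528) = 0.910588
y(0.56) ≈ 0.9106

0.9106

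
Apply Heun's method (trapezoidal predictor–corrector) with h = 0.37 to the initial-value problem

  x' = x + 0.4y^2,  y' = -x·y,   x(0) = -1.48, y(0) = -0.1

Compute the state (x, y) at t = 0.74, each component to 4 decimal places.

Heun on (x,y): k1 = f(t_n, state_n); k2 = f(t_n + h, state_n + h·k1); state_{n+1} = state_n + (h/2)·(k1 + k2).
0.000000: (-1.480000, -0.100000)
  k1 = (-1.476000, -0.148000)
  predictor → (-2.026120, -0.154760)
  k2 = (-2.016540, -0.313562)
  → (-2.126120, -0.185389)
0.370000: (-2.126120, -0.185389)
  k1 = (-2.112372, -0.394159)
  predictor → (-2.907698, -0.331228)
  k2 = (-2.863813, -0.963111)
  → (-3.046714, -0.436484)
(x(0.74), y(0.74)) ≈ (-3.0467, -0.4365)

-3.0467, -0.4365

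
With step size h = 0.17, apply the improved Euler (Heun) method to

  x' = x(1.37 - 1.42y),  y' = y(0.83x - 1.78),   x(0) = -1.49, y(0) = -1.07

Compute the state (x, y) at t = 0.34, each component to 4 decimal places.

-3.1446, -0.3484

Heun on (x,y): k1 = f(t_n, state_n); k2 = f(t_n + h, state_n + h·k1); state_{n+1} = state_n + (h/2)·(k1 + k2).
0.000000: (-1.490000, -1.070000)
  k1 = (-4.305206, 3.227869)
  predictor → (-2.221885, -0.521262)
  k2 = (-4.688605, 1.889140)
  → (-2.254474, -0.635054)
0.170000: (-2.254474, -0.635054)
  k1 = (-5.121662, 2.318718)
  predictor → (-3.125156, -0.240872)
  k2 = (-5.350388, 1.053546)
  → (-3.144598, -0.348412)
(x(0.34), y(0.34)) ≈ (-3.1446, -0.3484)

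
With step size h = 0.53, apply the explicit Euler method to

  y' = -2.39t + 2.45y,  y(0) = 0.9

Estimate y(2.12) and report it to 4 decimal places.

Euler: y_{n+1} = y_n + h·f(t_n, y_n).
t=0.000000, y=0.900000: f=2.205000 → y ← 0.900000 + 0.53·2.205000 = 2.068650
t=0.530000, y=2.068650: f=3.801493 → y ← 2.068650 + 0.53·3.801493 = 4.083441
t=1.060000, y=4.083441: f=7.471031 → y ← 4.083441 + 0.53·7.471031 = 8.043087
t=1.590000, y=8.043087: f=15.905464 → y ← 8.043087 + 0.53·15.905464 = 16.472983
y(2.12) ≈ 16.4730

16.4730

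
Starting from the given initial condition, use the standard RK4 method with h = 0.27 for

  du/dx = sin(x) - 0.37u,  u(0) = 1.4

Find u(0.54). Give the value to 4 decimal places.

RK4: k1 = f(x_n, u_n); k2 = f(x_n + h/2, u_n + (h/2)·k1); k3 = f(x_n + h/2, u_n + (h/2)·k2); k4 = f(x_n + h, u_n + h·k3); u_{n+1} = u_n + (h/6)·(k1 + 2k2 + 2k3 + k4).
x=0.000000, u=1.400000:
  k1 = f(0.000000, 1.400000) = -0.518000
  k2 = f(0.135000, 1.330070) = -0.357536
  k3 = f(0.135000, 1.351733) = -0.365551
  k4 = f(0.270000, 1.301301) = -0.214750
  u ← 1.400000 + (0.27/6)·(k1 + 2k2 + 2k3 + k4) = 1.301948
x=0.270000, u=1.301948:
  k1 = f(0.270000, 1.301948) = -0.214989
  k2 = f(0.405000, 1.272925) = -0.076963
  k3 = f(0.405000, 1.291558) = -0.083858
  k4 = f(0.540000, 1.279307) = 0.040792
  u ← 1.301948 + (0.27/6)·(k1 + 2k2 + 2k3 + k4) = 1.279636
u(0.54) ≈ 1.2796

1.2796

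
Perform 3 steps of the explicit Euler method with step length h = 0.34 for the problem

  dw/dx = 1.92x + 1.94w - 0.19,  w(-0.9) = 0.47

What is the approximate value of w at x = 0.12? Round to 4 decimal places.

Euler: w_{n+1} = w_n + h·f(x_n, w_n).
x=-0.900000, w=0.470000: f=-1.006200 → w ← 0.470000 + 0.34·(-1.006200) = 0.127892
x=-0.560000, w=0.127892: f=-1.017090 → w ← 0.127892 + 0.34·(-1.017090) = -0.217918
x=-0.220000, w=-0.217918: f=-1.035162 → w ← -0.217918 + 0.34·(-1.035162) = -0.569873
w(0.12) ≈ -0.5699

-0.5699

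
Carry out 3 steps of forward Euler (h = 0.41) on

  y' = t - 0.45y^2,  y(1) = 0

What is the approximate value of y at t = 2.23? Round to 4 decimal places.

Euler: y_{n+1} = y_n + h·f(t_n, y_n).
t=1.000000, y=0.000000: f=1.000000 → y ← 0.000000 + 0.41·1.000000 = 0.410000
t=1.410000, y=0.410000: f=1.334355 → y ← 0.410000 + 0.41·1.334355 = 0.957086
t=1.820000, y=0.957086: f=1.407794 → y ← 0.957086 + 0.41·1.407794 = 1.534281
y(2.23) ≈ 1.5343

1.5343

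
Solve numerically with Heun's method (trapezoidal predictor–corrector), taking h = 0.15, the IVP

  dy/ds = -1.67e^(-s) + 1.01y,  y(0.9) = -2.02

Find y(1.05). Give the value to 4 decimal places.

-2.4517

Heun: k1 = f(s_n, y_n); k2 = f(s_n + h, y_n + h·k1); y_{n+1} = y_n + (h/2)·(k1 + k2).
s=0.900000, y=-2.020000:
  k1 = f(0.900000, -2.020000) = -2.719171
  k2 = f(1.050000, -2.427876) = -3.036550
  y ← -2.020000 + (0.15/2)·(-2.719171 + (-3.036550)) = -2.451679
y(1.05) ≈ -2.4517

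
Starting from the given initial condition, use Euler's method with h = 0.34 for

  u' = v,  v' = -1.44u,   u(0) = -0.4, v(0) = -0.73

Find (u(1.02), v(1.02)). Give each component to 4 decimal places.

Euler on (u,v): u_{n+1} = u_n + h·u', v_{n+1} = v_n + h·v'.
0.000000: (-0.400000, -0.730000); f=(-0.730000, 0.576000) → (-0.648200, -0.534160)
0.340000: (-0.648200, -0.534160); f=(-0.534160, 0.933408) → (-0.829814, -0.216801)
0.680000: (-0.829814, -0.216801); f=(-0.216801, 1.194933) → (-0.903527, 0.189476)
(u(1.02), v(1.02)) ≈ (-0.9035, 0.1895)

-0.9035, 0.1895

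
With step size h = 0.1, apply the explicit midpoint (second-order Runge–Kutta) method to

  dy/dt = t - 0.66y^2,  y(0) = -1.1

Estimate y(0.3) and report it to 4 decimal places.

Midpoint: k1 = f(t_n, y_n); k2 = f(t_n + h/2, y_n + (h/2)·k1); y_{n+1} = y_n + h·k2.
t=0.000000, y=-1.100000:
  k1 = f(0.000000, -1.100000) = -0.798600
  k2 = f(0.050000, -1.139930) = -0.807631
  y ← -1.100000 + 0.1·(-0.807631) = -1.180763
t=0.100000, y=-1.180763:
  k1 = f(0.100000, -1.180763) = -0.820173
  k2 = f(0.150000, -1.221772) = -0.835199
  y ← -1.180763 + 0.1·(-0.835199) = -1.264283
t=0.200000, y=-1.264283:
  k1 = f(0.200000, -1.264283) = -0.854952
  k2 = f(0.250000, -1.307031) = -0.877497
  y ← -1.264283 + 0.1·(-0.877497) = -1.352033
y(0.3) ≈ -1.3520

-1.3520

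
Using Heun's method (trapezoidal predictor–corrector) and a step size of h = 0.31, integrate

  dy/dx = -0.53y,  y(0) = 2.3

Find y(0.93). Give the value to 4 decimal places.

1.4085

Heun: k1 = f(x_n, y_n); k2 = f(x_n + h, y_n + h·k1); y_{n+1} = y_n + (h/2)·(k1 + k2).
x=0.000000, y=2.300000:
  k1 = f(0.000000, 2.300000) = -1.219000
  k2 = f(0.310000, 1.922110) = -1.018718
  y ← 2.300000 + (0.31/2)·(-1.219000 + (-1.018718)) = 1.953154
x=0.310000, y=1.953154:
  k1 = f(0.310000, 1.953154) = -1.035171
  k2 = f(0.620000, 1.632251) = -0.865093
  y ← 1.953154 + (0.31/2)·(-1.035171 + (-0.865093)) = 1.658613
x=0.620000, y=1.658613:
  k1 = f(0.620000, 1.658613) = -0.879065
  k2 = f(0.930000, 1.386103) = -0.734634
  y ← 1.658613 + (0.31/2)·(-0.879065 + (-0.734634)) = 1.408489
y(0.93) ≈ 1.4085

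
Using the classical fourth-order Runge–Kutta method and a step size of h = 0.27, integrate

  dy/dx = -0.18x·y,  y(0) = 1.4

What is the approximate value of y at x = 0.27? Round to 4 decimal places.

1.3908

RK4: k1 = f(x_n, y_n); k2 = f(x_n + h/2, y_n + (h/2)·k1); k3 = f(x_n + h/2, y_n + (h/2)·k2); k4 = f(x_n + h, y_n + h·k3); y_{n+1} = y_n + (h/6)·(k1 + 2k2 + 2k3 + k4).
x=0.000000, y=1.400000:
  k1 = f(0.000000, 1.400000) = 0.000000
  k2 = f(0.135000, 1.400000) = -0.034020
  k3 = f(0.135000, 1.395407) = -0.033908
  k4 = f(0.270000, 1.390845) = -0.067595
  y ← 1.400000 + (0.27/6)·(k1 + 2k2 + 2k3 + k4) = 1.390845
y(0.27) ≈ 1.3908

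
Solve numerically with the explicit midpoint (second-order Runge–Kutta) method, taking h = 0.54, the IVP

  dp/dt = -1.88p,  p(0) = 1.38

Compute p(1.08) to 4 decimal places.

Midpoint: k1 = f(t_n, p_n); k2 = f(t_n + h/2, p_n + (h/2)·k1); p_{n+1} = p_n + h·k2.
t=0.000000, p=1.380000:
  k1 = f(0.000000, 1.380000) = -2.594400
  k2 = f(0.270000, 0.679512) = -1.277483
  p ← 1.380000 + 0.54·(-1.277483) = 0.690159
t=0.540000, p=0.690159:
  k1 = f(0.540000, 0.690159) = -1.297500
  k2 = f(0.810000, 0.339834) = -0.638889
  p ← 0.690159 + 0.54·(-0.638889) = 0.345159
p(1.08) ≈ 0.3452

0.3452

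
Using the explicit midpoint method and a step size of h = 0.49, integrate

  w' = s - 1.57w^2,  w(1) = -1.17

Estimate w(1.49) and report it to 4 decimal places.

-2.1809

Midpoint: k1 = f(s_n, w_n); k2 = f(s_n + h/2, w_n + (h/2)·k1); w_{n+1} = w_n + h·k2.
s=1.000000, w=-1.170000:
  k1 = f(1.000000, -1.170000) = -1.149173
  k2 = f(1.245000, -1.451547) = -2.062974
  w ← -1.170000 + 0.49·(-2.062974) = -2.180857
w(1.49) ≈ -2.1809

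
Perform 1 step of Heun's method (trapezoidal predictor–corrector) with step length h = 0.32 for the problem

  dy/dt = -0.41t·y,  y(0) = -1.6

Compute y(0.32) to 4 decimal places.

Heun: k1 = f(t_n, y_n); k2 = f(t_n + h, y_n + h·k1); y_{n+1} = y_n + (h/2)·(k1 + k2).
t=0.000000, y=-1.600000:
  k1 = f(0.000000, -1.600000) = 0.000000
  k2 = f(0.320000, -1.600000) = 0.209920
  y ← -1.600000 + (0.32/2)·(0.000000 + 0.209920) = -1.566413
y(0.32) ≈ -1.5664

-1.5664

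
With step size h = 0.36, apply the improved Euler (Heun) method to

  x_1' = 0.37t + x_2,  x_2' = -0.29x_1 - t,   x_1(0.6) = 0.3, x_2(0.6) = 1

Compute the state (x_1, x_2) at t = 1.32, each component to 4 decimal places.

1.0349, 0.1602

Heun on (x_1,x_2): k1 = f(t_n, state_n); k2 = f(t_n + h, state_n + h·k1); state_{n+1} = state_n + (h/2)·(k1 + k2).
0.600000: (0.300000, 1.000000)
  k1 = (1.222000, -0.687000)
  predictor → (0.739920, 0.752680)
  k2 = (1.107880, -1.174577)
  → (0.719378, 0.664916)
0.960000: (0.719378, 0.664916)
  k1 = (1.020116, -1.168620)
  predictor → (1.086620, 0.244213)
  k2 = (0.732613, -1.635120)
  → (1.034870, 0.160243)
(x_1(1.32), x_2(1.32)) ≈ (1.0349, 0.1602)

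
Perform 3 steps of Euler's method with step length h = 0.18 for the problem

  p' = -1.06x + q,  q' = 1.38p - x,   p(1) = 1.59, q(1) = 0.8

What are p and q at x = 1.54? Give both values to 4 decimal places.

Euler on (p,q): p_{n+1} = p_n + h·p', q_{n+1} = q_n + h·q'.
1.000000: (1.590000, 0.800000); f=(-0.260000, 1.194200) → (1.543200, 1.014956)
1.180000: (1.543200, 1.014956); f=(-0.235844, 0.949616) → (1.500748, 1.185887)
1.360000: (1.500748, 1.185887); f=(-0.255713, 0.711032) → (1.454720, 1.313873)
(p(1.54), q(1.54)) ≈ (1.4547, 1.3139)

1.4547, 1.3139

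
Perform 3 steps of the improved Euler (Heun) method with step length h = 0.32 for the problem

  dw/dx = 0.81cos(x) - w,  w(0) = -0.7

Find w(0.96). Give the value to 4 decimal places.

0.1214

Heun: k1 = f(x_n, w_n); k2 = f(x_n + h, w_n + h·k1); w_{n+1} = w_n + (h/2)·(k1 + k2).
x=0.000000, w=-0.700000:
  k1 = f(0.000000, -0.700000) = 1.510000
  k2 = f(0.320000, -0.216800) = 0.985681
  w ← -0.700000 + (0.32/2)·(1.510000 + 0.985681) = -0.300691
x=0.320000, w=-0.300691:
  k1 = f(0.320000, -0.300691) = 1.069572
  k2 = f(0.640000, 0.041572) = 0.608126
  w ← -0.300691 + (0.32/2)·(1.069572 + 0.608126) = -0.032259
x=0.640000, w=-0.032259:
  k1 = f(0.640000, -0.032259) = 0.681957
  k2 = f(0.960000, 0.185967) = 0.278584
  w ← -0.032259 + (0.32/2)·(0.681957 + 0.278584) = 0.121427
w(0.96) ≈ 0.1214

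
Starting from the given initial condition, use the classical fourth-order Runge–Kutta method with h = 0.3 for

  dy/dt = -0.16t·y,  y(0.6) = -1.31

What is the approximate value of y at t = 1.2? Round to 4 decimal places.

RK4: k1 = f(t_n, y_n); k2 = f(t_n + h/2, y_n + (h/2)·k1); k3 = f(t_n + h/2, y_n + (h/2)·k2); k4 = f(t_n + h, y_n + h·k3); y_{n+1} = y_n + (h/6)·(k1 + 2k2 + 2k3 + k4).
t=0.600000, y=-1.310000:
  k1 = f(0.600000, -1.310000) = 0.125760
  k2 = f(0.750000, -1.291136) = 0.154936
  k3 = f(0.750000, -1.286760) = 0.154411
  k4 = f(0.900000, -1.263677) = 0.181969
  y ← -1.310000 + (0.3/6)·(k1 + 2k2 + 2k3 + k4) = -1.263679
t=0.900000, y=-1.263679:
  k1 = f(0.900000, -1.263679) = 0.181970
  k2 = f(1.050000, -1.236383) = 0.207712
  k3 = f(1.050000, -1.232522) = 0.207064
  k4 = f(1.200000, -1.201560) = 0.230699
  y ← -1.263679 + (0.3/6)·(k1 + 2k2 + 2k3 + k4) = -1.201568
y(1.2) ≈ -1.2016

-1.2016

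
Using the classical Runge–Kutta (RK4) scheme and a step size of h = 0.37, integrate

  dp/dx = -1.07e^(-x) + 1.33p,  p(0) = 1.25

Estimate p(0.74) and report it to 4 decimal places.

RK4: k1 = f(x_n, p_n); k2 = f(x_n + h/2, p_n + (h/2)·k1); k3 = f(x_n + h/2, p_n + (h/2)·k2); k4 = f(x_n + h, p_n + h·k3); p_{n+1} = p_n + (h/6)·(k1 + 2k2 + 2k3 + k4).
x=0.000000, p=1.250000:
  k1 = f(0.000000, 1.250000) = 0.592500
  k2 = f(0.185000, 1.359612) = 0.919003
  k3 = f(0.185000, 1.420016) = 0.999339
  k4 = f(0.370000, 1.619755) = 1.415189
  p ← 1.250000 + (0.37/6)·(k1 + 2k2 + 2k3 + k4) = 1.610403
x=0.370000, p=1.610403:
  k1 = f(0.370000, 1.610403) = 1.402750
  k2 = f(0.555000, 1.869912) = 1.872725
  k3 = f(0.555000, 1.956857) = 1.988363
  k4 = f(0.740000, 2.346097) = 2.609797
  p ← 1.610403 + (0.37/6)·(k1 + 2k2 + 2k3 + k4) = 2.334044
p(0.74) ≈ 2.3340

2.3340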